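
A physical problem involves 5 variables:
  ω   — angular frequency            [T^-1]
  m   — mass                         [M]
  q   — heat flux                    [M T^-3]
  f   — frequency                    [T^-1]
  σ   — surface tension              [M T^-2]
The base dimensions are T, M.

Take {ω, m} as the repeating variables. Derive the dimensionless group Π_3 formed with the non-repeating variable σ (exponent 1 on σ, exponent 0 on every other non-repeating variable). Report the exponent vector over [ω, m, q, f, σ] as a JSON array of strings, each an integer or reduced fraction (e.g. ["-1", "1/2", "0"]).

Write exponents as rows T,M / cols ω,m,q,f,σ:
  T: [-1  0 -3 -1 -2]
  M: [ 0  1  1  0  1]
Echelon form has 2 nonzero rows (pivots: ω,m)
Pivot set = {ω,m}, free = {q,f,σ}
RREF:
  r0: [   1    0    3    1    2]
  r1: [   0    1    1    0    1]
Fix exponent of σ at 1, q at 0, f at 0; solve each RREF row for its pivot's exponent:
  r0: exp(ω) + (2)·1 = 0 ⇒ exp(ω) = -2
  r1: exp(m) + (1)·1 = 0 ⇒ exp(m) = -1
Π_3 = ω^-2 · m^-1 · σ

["-2", "-1", "0", "0", "1"]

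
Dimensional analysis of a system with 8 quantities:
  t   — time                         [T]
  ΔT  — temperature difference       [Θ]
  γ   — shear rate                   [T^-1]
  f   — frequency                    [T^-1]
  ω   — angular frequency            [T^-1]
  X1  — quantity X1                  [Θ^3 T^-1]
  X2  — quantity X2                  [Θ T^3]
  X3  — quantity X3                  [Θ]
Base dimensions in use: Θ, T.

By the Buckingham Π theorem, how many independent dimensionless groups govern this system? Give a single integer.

Exponent matrix [Θ,T] × [t,ΔT,γ,f,ω,X1,X2,X3]:
  Θ: [ 0  1  0  0  0  3  1  1]
  T: [ 1  0 -1 -1 -1 -1  3  0]
RREF → pivots at {t,ΔT} ⇒ r = 2
8 vars − rank 2 = 6 Π groups

6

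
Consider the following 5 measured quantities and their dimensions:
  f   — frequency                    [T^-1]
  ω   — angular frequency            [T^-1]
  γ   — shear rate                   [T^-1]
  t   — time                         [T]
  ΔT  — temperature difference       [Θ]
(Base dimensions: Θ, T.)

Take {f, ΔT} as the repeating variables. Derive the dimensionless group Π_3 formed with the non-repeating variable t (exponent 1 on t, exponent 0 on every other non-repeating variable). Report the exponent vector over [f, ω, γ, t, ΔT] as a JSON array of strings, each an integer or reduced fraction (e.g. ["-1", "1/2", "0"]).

Exponent matrix [Θ,T] × [f,ω,γ,t,ΔT]:
  Θ: [ 0  0  0  0  1]
  T: [-1 -1 -1  1  0]
Echelon form has 2 nonzero rows (pivots: f,ΔT)
Repeat: f,ΔT; free: ω,γ,t
RREF:
  r0: [   1    1    1   -1    0]
  r1: [   0    0    0    0    1]
Fix exponent of t at 1, ω at 0, γ at 0; solve each RREF row for its pivot's exponent:
  r0: exp(f) + (-1)·1 = 0 ⇒ exp(f) = 1
  r1: exp(ΔT) + (0)·1 = 0 ⇒ exp(ΔT) = 0
Π_3 = f · t

["1", "0", "0", "1", "0"]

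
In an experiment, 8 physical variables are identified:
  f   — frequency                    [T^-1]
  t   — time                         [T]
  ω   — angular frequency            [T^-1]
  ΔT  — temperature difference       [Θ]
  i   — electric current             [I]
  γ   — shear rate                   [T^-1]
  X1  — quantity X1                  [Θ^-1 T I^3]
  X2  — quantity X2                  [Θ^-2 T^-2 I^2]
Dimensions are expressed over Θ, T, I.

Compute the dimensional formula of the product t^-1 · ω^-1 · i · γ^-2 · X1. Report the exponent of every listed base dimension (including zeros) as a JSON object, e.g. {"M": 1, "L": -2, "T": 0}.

{"Θ": -1, "T": 3, "I": 4}

Write exponents as rows Θ,T,I / cols f,t,ω,ΔT,i,γ,X1,X2:
  Θ: [ 0  0  0  1  0  0 -1 -2]
  T: [-1  1 -1  0  0 -1  1 -2]
  I: [ 0  0  0  0  1  0  3  2]
  [Θ]: (-1)·0+(-1)·0+(1)·0+(-2)·0+(1)·-1 = -1
  [T]: (-1)·1+(-1)·-1+(1)·0+(-2)·-1+(1)·1 = 3
  [I]: (-1)·0+(-1)·0+(1)·1+(-2)·0+(1)·3 = 4
⇒ Θ^-1 T^3 I^4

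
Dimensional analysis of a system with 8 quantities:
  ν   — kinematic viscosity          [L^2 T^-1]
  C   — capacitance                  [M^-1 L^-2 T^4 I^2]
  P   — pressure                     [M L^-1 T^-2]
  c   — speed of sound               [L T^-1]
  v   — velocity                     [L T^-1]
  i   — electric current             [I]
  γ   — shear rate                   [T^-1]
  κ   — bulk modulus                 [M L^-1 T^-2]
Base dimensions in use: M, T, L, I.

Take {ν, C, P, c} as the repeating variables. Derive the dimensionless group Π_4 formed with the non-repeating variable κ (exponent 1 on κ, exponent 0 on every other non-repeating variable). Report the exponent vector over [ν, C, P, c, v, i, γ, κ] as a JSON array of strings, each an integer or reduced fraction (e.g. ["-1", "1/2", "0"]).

["0", "0", "-1", "0", "0", "0", "0", "1"]

Write exponents as rows M,T,L,I / cols ν,C,P,c,v,i,γ,κ:
  M: [ 0 -1  1  0  0  0  0  1]
  T: [-1  4 -2 -1 -1  0 -1 -2]
  L: [ 2 -2 -1  1  1  0  0 -1]
  I: [ 0  2  0  0  0  1  0  0]
Row reduction gives pivot columns ν,C,P,c; rank = 4
Repeat: ν,C,P,c; free: v,i,γ,κ
RREF:
  r0: [   1    0    0    0    0  1/2   -1    0]
  r1: [   0    1    0    0    0  1/2    0    0]
  r2: [   0    0    1    0    0  1/2    0    1]
  r3: [   0    0    0    1    1  1/2    2    0]
Fix exponent of κ at 1, v at 0, i at 0, γ at 0; solve each RREF row for its pivot's exponent:
  r0: exp(ν) + (0)·1 = 0 ⇒ exp(ν) = 0
  r1: exp(C) + (0)·1 = 0 ⇒ exp(C) = 0
  r2: exp(P) + (1)·1 = 0 ⇒ exp(P) = -1
  r3: exp(c) + (0)·1 = 0 ⇒ exp(c) = 0
Π_4 = P^-1 · κ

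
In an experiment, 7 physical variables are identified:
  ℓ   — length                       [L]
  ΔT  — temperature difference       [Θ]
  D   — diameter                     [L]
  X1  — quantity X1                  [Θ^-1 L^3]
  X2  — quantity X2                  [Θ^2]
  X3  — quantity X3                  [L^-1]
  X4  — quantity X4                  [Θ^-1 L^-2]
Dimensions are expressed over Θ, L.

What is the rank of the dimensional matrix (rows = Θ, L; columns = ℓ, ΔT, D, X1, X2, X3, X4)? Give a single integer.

Dimensional matrix (Θ×L by ℓ×ΔT×D×X1×X2×X3×X4):
  Θ: [ 0  1  0 -1  2  0 -1]
  L: [ 1  0  1  3  0 -1 -2]
Row reduction gives pivot columns ℓ,ΔT; rank = 2

2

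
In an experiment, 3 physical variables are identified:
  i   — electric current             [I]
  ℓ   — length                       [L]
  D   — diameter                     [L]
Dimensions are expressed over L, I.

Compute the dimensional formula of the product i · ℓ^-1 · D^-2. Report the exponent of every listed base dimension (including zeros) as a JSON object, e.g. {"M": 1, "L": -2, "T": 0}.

{"L": -3, "I": 1}

Exponent matrix [L,I] × [i,ℓ,D]:
  L: [ 0  1  1]
  I: [ 1  0  0]
  [L]: (1)·0+(-1)·1+(-2)·1 = -3
  [I]: (1)·1+(-1)·0+(-2)·0 = 1
⇒ L^-3 I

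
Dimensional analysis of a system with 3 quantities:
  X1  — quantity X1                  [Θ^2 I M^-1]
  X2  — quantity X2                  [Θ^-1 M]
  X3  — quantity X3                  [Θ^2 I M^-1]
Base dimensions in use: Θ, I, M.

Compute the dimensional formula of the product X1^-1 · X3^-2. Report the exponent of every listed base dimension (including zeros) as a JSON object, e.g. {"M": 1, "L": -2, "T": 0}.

{"Θ": -6, "I": -3, "M": 3}

Write exponents as rows Θ,I,M / cols X1,X2,X3:
  Θ: [ 2 -1  2]
  I: [ 1  0  1]
  M: [-1  1 -1]
  [Θ]: (-1)·2+(-2)·2 = -6
  [I]: (-1)·1+(-2)·1 = -3
  [M]: (-1)·-1+(-2)·-1 = 3
⇒ Θ^-6 I^-3 M^3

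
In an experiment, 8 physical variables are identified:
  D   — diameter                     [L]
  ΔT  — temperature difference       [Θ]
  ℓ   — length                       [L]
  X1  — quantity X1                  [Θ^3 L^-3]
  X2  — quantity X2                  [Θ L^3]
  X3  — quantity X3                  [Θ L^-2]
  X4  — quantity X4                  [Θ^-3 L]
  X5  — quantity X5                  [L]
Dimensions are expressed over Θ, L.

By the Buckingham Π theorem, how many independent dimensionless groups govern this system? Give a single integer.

6

Dimensional matrix (Θ×L by D×ΔT×ℓ×X1×X2×X3×X4×X5):
  Θ: [ 0  1  0  3  1  1 -3  0]
  L: [ 1  0  1 -3  3 -2  1  1]
RREF → pivots at {D,ΔT} ⇒ r = 2
8 vars − rank 2 = 6 Π groups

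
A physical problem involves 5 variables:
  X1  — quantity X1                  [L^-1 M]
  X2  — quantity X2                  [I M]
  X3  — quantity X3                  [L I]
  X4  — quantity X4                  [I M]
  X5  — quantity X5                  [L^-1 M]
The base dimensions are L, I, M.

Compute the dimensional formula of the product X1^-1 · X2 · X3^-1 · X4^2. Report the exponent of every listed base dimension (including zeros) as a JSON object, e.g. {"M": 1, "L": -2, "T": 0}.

{"L": 0, "I": 2, "M": 2}

Exponent matrix [L,I,M] × [X1,X2,X3,X4,X5]:
  L: [-1  0  1  0 -1]
  I: [ 0  1  1  1  0]
  M: [ 1  1  0  1  1]
  [L]: (-1)·-1+(1)·0+(-1)·1+(2)·0 = 0
  [I]: (-1)·0+(1)·1+(-1)·1+(2)·1 = 2
  [M]: (-1)·1+(1)·1+(-1)·0+(2)·1 = 2
⇒ I^2 M^2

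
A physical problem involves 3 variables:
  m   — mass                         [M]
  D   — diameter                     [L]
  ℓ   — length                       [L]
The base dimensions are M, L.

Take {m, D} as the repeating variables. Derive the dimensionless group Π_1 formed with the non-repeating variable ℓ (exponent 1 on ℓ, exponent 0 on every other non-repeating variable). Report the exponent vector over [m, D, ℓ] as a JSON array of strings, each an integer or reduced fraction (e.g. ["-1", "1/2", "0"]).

["0", "-1", "1"]

Exponent matrix [M,L] × [m,D,ℓ]:
  M: [ 1  0  0]
  L: [ 0  1  1]
RREF → pivots at {m,D} ⇒ r = 2
Pivot set = {m,D}, free = {ℓ}
RREF:
  r0: [   1    0    0]
  r1: [   0    1    1]
Fix exponent of ℓ at 1; solve each RREF row for its pivot's exponent:
  r0: exp(m) + (0)·1 = 0 ⇒ exp(m) = 0
  r1: exp(D) + (1)·1 = 0 ⇒ exp(D) = -1
Π_1 = D^-1 · ℓ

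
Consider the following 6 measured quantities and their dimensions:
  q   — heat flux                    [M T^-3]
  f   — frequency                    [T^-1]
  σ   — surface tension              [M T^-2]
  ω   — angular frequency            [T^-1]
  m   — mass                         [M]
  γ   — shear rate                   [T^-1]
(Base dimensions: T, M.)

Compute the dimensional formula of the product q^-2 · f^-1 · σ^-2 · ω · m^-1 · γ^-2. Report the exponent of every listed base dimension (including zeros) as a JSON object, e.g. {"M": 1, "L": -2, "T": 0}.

Write exponents as rows T,M / cols q,f,σ,ω,m,γ:
  T: [-3 -1 -2 -1  0 -1]
  M: [ 1  0  1  0  1  0]
  [T]: (-2)·-3+(-1)·-1+(-2)·-2+(1)·-1+(-1)·0+(-2)·-1 = 12
  [M]: (-2)·1+(-1)·0+(-2)·1+(1)·0+(-1)·1+(-2)·0 = -5
⇒ T^12 M^-5

{"T": 12, "M": -5}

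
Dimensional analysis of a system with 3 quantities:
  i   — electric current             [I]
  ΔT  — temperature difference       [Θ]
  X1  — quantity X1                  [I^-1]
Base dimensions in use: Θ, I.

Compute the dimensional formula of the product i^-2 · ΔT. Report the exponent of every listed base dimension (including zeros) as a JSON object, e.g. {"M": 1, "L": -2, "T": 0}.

{"Θ": 1, "I": -2}

Write exponents as rows Θ,I / cols i,ΔT,X1:
  Θ: [ 0  1  0]
  I: [ 1  0 -1]
  [Θ]: (-2)·0+(1)·1 = 1
  [I]: (-2)·1+(1)·0 = -2
⇒ Θ I^-2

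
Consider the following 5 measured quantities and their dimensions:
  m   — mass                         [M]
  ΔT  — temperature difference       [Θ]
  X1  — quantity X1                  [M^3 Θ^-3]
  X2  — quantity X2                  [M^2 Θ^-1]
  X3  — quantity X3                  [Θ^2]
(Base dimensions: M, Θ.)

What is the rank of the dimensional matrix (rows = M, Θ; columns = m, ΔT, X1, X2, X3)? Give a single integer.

Dimensional matrix (M×Θ by m×ΔT×X1×X2×X3):
  M: [ 1  0  3  2  0]
  Θ: [ 0  1 -3 -1  2]
Echelon form has 2 nonzero rows (pivots: m,ΔT)

2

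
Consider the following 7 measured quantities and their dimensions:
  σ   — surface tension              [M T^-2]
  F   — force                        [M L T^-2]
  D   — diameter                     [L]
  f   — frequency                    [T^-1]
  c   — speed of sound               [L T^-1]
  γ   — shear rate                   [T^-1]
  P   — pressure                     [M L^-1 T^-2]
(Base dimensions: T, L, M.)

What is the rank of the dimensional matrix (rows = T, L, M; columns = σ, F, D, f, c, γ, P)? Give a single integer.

Dimensional matrix (T×L×M by σ×F×D×f×c×γ×P):
  T: [-2 -2  0 -1 -1 -1 -2]
  L: [ 0  1  1  0  1  0 -1]
  M: [ 1  1  0  0  0  0  1]
Row reduction gives pivot columns σ,F,f; rank = 3

3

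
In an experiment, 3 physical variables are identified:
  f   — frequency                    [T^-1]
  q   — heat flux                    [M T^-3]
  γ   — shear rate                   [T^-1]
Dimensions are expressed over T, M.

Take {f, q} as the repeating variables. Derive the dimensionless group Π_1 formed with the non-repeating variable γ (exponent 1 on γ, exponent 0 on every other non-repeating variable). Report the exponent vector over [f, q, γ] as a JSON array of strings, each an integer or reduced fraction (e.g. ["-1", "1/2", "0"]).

Write exponents as rows T,M / cols f,q,γ:
  T: [-1 -3 -1]
  M: [ 0  1  0]
Echelon form has 2 nonzero rows (pivots: f,q)
Repeat: f,q; free: γ
RREF:
  r0: [   1    0    1]
  r1: [   0    1    0]
Fix exponent of γ at 1; solve each RREF row for its pivot's exponent:
  r0: exp(f) + (1)·1 = 0 ⇒ exp(f) = -1
  r1: exp(q) + (0)·1 = 0 ⇒ exp(q) = 0
Π_1 = f^-1 · γ

["-1", "0", "1"]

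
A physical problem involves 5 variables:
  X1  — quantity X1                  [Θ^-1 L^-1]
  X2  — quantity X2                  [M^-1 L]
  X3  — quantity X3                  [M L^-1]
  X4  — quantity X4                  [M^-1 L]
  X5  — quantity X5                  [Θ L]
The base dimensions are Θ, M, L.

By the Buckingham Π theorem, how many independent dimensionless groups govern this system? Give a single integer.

3

Dimensional matrix (Θ×M×L by X1×X2×X3×X4×X5):
  Θ: [-1  0  0  0  1]
  M: [ 0 -1  1 -1  0]
  L: [-1  1 -1  1  1]
Row reduction gives pivot columns X1,X2; rank = 2
Π count = n − r = 5 − 2 = 3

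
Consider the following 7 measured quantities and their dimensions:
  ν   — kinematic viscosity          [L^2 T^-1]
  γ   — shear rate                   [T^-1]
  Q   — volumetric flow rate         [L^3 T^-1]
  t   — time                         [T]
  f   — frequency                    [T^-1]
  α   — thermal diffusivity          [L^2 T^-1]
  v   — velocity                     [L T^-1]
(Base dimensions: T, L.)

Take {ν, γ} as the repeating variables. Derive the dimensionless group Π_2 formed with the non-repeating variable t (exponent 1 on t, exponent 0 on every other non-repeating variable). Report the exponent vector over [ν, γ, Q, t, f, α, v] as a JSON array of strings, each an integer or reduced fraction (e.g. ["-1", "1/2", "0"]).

Dimensional matrix (T×L by ν×γ×Q×t×f×α×v):
  T: [-1 -1 -1  1 -1 -1 -1]
  L: [ 2  0  3  0  0  2  1]
RREF → pivots at {ν,γ} ⇒ r = 2
Repeat: ν,γ; free: Q,t,f,α,v
RREF:
  r0: [   1    0  3/2    0    0    1  1/2]
  r1: [   0    1 -1/2   -1    1    0  1/2]
Fix exponent of t at 1, Q at 0, f at 0, α at 0, v at 0; solve each RREF row for its pivot's exponent:
  r0: exp(ν) + (0)·1 = 0 ⇒ exp(ν) = 0
  r1: exp(γ) + (-1)·1 = 0 ⇒ exp(γ) = 1
Π_2 = γ · t

["0", "1", "0", "1", "0", "0", "0"]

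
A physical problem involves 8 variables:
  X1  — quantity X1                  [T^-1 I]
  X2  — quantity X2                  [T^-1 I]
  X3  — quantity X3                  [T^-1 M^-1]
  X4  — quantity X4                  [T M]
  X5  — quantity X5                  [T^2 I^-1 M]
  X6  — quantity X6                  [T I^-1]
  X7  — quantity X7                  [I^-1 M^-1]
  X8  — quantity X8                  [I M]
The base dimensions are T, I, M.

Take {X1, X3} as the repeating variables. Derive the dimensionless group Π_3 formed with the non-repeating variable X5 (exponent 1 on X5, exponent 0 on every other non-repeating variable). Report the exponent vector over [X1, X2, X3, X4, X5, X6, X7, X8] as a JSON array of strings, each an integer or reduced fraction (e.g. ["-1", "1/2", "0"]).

Exponent matrix [T,I,M] × [X1,X2,X3,X4,X5,X6,X7,X8]:
  T: [-1 -1 -1  1  2  1  0  0]
  I: [ 1  1  0  0 -1 -1 -1  1]
  M: [ 0  0 -1  1  1  0 -1  1]
RREF → pivots at {X1,X3} ⇒ r = 2
Pivot set = {X1,X3}, free = {X2,X4,X5,X6,X7,X8}
RREF:
  r0: [   1    1    0    0   -1   -1   -1    1]
  r1: [   0    0    1   -1   -1    0    1   -1]
  r2: [   0    0    0    0    0    0    0    0]
Fix exponent of X5 at 1, X2 at 0, X4 at 0, X6 at 0, X7 at 0, X8 at 0; solve each RREF row for its pivot's exponent:
  r0: exp(X1) + (-1)·1 = 0 ⇒ exp(X1) = 1
  r1: exp(X3) + (-1)·1 = 0 ⇒ exp(X3) = 1
Π_3 = X1 · X3 · X5

["1", "0", "1", "0", "1", "0", "0", "0"]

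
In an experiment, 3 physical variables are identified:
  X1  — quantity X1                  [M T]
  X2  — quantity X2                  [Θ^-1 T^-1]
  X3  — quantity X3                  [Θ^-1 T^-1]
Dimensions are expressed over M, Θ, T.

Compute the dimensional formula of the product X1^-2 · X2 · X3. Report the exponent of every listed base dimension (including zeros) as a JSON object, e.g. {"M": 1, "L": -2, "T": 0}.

{"M": -2, "Θ": -2, "T": -4}

Write exponents as rows M,Θ,T / cols X1,X2,X3:
  M: [ 1  0  0]
  Θ: [ 0 -1 -1]
  T: [ 1 -1 -1]
  [M]: (-2)·1+(1)·0+(1)·0 = -2
  [Θ]: (-2)·0+(1)·-1+(1)·-1 = -2
  [T]: (-2)·1+(1)·-1+(1)·-1 = -4
⇒ M^-2 Θ^-2 T^-4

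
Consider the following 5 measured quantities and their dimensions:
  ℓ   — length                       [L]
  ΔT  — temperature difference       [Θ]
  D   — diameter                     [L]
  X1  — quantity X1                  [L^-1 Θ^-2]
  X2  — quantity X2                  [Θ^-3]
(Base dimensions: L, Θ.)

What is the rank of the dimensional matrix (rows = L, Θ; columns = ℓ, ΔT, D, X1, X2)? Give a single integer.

2

Write exponents as rows L,Θ / cols ℓ,ΔT,D,X1,X2:
  L: [ 1  0  1 -1  0]
  Θ: [ 0  1  0 -2 -3]
Row reduction gives pivot columns ℓ,ΔT; rank = 2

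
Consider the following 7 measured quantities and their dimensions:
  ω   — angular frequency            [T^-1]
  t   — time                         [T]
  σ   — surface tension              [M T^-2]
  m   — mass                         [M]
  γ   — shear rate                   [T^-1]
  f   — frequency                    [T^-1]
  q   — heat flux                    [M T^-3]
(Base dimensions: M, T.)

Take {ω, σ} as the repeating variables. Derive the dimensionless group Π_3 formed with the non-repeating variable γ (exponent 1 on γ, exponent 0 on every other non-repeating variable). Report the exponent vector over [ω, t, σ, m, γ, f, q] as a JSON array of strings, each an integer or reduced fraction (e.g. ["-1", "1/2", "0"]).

["-1", "0", "0", "0", "1", "0", "0"]

Exponent matrix [M,T] × [ω,t,σ,m,γ,f,q]:
  M: [ 0  0  1  1  0  0  1]
  T: [-1  1 -2  0 -1 -1 -3]
RREF → pivots at {ω,σ} ⇒ r = 2
Repeat: ω,σ; free: t,m,γ,f,q
RREF:
  r0: [   1   -1    0   -2    1    1    1]
  r1: [   0    0    1    1    0    0    1]
Fix exponent of γ at 1, t at 0, m at 0, f at 0, q at 0; solve each RREF row for its pivot's exponent:
  r0: exp(ω) + (1)·1 = 0 ⇒ exp(ω) = -1
  r1: exp(σ) + (0)·1 = 0 ⇒ exp(σ) = 0
Π_3 = ω^-1 · γ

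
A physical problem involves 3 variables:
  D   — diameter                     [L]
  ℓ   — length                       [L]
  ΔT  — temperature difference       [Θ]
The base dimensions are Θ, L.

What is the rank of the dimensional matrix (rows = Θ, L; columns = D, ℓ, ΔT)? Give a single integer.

2

Dimensional matrix (Θ×L by D×ℓ×ΔT):
  Θ: [ 0  0  1]
  L: [ 1  1  0]
Echelon form has 2 nonzero rows (pivots: D,ΔT)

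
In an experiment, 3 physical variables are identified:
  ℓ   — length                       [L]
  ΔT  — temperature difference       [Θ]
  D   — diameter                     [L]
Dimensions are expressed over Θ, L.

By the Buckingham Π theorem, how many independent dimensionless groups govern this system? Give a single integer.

1

Write exponents as rows Θ,L / cols ℓ,ΔT,D:
  Θ: [ 0  1  0]
  L: [ 1  0  1]
Row reduction gives pivot columns ℓ,ΔT; rank = 2
n=3, r=2 ⇒ 1 dimensionless group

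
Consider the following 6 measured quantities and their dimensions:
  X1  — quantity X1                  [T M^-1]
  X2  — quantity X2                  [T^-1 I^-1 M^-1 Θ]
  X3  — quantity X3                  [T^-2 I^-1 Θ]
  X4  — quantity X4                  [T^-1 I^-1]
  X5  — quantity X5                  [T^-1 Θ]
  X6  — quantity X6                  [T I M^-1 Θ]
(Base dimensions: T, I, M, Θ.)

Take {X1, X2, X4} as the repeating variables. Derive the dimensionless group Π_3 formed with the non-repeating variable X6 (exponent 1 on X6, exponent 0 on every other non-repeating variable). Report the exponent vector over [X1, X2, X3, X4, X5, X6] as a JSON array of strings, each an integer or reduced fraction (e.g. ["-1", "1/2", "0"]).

["0", "-1", "0", "2", "0", "1"]

Exponent matrix [T,I,M,Θ] × [X1,X2,X3,X4,X5,X6]:
  T: [ 1 -1 -2 -1 -1  1]
  I: [ 0 -1 -1 -1  0  1]
  M: [-1 -1  0  0  0 -1]
  Θ: [ 0  1  1  0  1  1]
RREF → pivots at {X1,X2,X4} ⇒ r = 3
Repeat: X1,X2,X4; free: X3,X5,X6
RREF:
  r0: [   1    0   -1    0   -1    0]
  r1: [   0    1    1    0    1    1]
  r2: [   0    0    0    1   -1   -2]
  r3: [   0    0    0    0    0    0]
Fix exponent of X6 at 1, X3 at 0, X5 at 0; solve each RREF row for its pivot's exponent:
  r0: exp(X1) + (0)·1 = 0 ⇒ exp(X1) = 0
  r1: exp(X2) + (1)·1 = 0 ⇒ exp(X2) = -1
  r2: exp(X4) + (-2)·1 = 0 ⇒ exp(X4) = 2
Π_3 = X2^-1 · X4^2 · X6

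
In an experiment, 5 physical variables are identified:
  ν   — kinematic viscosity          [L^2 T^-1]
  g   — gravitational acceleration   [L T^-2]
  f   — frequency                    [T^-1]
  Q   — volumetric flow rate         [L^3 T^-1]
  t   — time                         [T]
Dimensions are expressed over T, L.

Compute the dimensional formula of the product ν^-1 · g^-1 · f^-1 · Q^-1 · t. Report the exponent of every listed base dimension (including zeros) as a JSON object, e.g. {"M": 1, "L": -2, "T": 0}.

Write exponents as rows T,L / cols ν,g,f,Q,t:
  T: [-1 -2 -1 -1  1]
  L: [ 2  1  0  3  0]
  [T]: (-1)·-1+(-1)·-2+(-1)·-1+(-1)·-1+(1)·1 = 6
  [L]: (-1)·2+(-1)·1+(-1)·0+(-1)·3+(1)·0 = -6
⇒ T^6 L^-6

{"T": 6, "L": -6}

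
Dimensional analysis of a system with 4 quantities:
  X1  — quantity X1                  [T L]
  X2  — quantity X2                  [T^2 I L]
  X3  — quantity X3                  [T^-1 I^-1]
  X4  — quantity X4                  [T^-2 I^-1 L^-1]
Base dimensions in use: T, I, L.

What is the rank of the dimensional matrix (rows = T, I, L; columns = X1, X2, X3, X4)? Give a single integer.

Write exponents as rows T,I,L / cols X1,X2,X3,X4:
  T: [ 1  2 -1 -2]
  I: [ 0  1 -1 -1]
  L: [ 1  1  0 -1]
Row reduction gives pivot columns X1,X2; rank = 2

2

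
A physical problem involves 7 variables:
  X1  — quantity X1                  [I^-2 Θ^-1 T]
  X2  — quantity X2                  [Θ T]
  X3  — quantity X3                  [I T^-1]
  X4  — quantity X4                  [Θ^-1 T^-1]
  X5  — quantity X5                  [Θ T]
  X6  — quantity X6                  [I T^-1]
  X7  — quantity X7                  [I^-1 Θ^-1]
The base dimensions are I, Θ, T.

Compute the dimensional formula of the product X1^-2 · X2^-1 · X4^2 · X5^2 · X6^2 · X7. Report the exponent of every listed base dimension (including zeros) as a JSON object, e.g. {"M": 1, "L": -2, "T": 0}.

{"I": 5, "Θ": 0, "T": -5}

Dimensional matrix (I×Θ×T by X1×X2×X3×X4×X5×X6×X7):
  I: [-2  0  1  0  0  1 -1]
  Θ: [-1  1  0 -1  1  0 -1]
  T: [ 1  1 -1 -1  1 -1  0]
  [I]: (-2)·-2+(-1)·0+(2)·0+(2)·0+(2)·1+(1)·-1 = 5
  [Θ]: (-2)·-1+(-1)·1+(2)·-1+(2)·1+(2)·0+(1)·-1 = 0
  [T]: (-2)·1+(-1)·1+(2)·-1+(2)·1+(2)·-1+(1)·0 = -5
⇒ I^5 T^-5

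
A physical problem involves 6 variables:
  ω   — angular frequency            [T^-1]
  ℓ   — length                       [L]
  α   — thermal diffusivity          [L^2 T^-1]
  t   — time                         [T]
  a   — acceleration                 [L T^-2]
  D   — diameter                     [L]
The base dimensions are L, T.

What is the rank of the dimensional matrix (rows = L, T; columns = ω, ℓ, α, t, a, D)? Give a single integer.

2

Write exponents as rows L,T / cols ω,ℓ,α,t,a,D:
  L: [ 0  1  2  0  1  1]
  T: [-1  0 -1  1 -2  0]
RREF → pivots at {ω,ℓ} ⇒ r = 2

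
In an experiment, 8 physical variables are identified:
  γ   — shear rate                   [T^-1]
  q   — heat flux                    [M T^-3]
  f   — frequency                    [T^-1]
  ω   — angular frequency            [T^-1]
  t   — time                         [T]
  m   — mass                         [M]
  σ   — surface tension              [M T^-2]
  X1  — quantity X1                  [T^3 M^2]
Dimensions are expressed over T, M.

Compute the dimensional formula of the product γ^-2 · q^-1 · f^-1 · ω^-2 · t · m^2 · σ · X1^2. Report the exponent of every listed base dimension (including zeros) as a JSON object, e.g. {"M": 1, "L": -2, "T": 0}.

{"T": 13, "M": 6}

Dimensional matrix (T×M by γ×q×f×ω×t×m×σ×X1):
  T: [-1 -3 -1 -1  1  0 -2  3]
  M: [ 0  1  0  0  0  1  1  2]
  [T]: (-2)·-1+(-1)·-3+(-1)·-1+(-2)·-1+(1)·1+(2)·0+(1)·-2+(2)·3 = 13
  [M]: (-2)·0+(-1)·1+(-1)·0+(-2)·0+(1)·0+(2)·1+(1)·1+(2)·2 = 6
⇒ T^13 M^6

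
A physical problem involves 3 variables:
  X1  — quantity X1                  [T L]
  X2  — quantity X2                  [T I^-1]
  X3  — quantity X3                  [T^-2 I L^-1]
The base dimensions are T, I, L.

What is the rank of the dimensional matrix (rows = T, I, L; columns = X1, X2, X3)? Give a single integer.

Exponent matrix [T,I,L] × [X1,X2,X3]:
  T: [ 1  1 -2]
  I: [ 0 -1  1]
  L: [ 1  0 -1]
Row reduction gives pivot columns X1,X2; rank = 2

2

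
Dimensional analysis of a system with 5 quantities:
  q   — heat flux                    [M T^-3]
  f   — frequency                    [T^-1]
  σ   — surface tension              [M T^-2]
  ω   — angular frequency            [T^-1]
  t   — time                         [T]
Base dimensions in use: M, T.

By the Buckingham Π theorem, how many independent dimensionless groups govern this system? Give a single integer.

3

Dimensional matrix (M×T by q×f×σ×ω×t):
  M: [ 1  0  1  0  0]
  T: [-3 -1 -2 -1  1]
RREF → pivots at {q,f} ⇒ r = 2
5 vars − rank 2 = 3 Π groups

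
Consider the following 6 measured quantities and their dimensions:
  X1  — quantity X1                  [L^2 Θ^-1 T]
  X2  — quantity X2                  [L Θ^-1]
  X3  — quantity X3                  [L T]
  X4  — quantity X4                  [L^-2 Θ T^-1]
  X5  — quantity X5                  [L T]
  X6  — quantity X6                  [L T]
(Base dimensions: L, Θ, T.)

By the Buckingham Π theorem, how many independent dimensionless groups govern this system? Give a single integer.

Dimensional matrix (L×Θ×T by X1×X2×X3×X4×X5×X6):
  L: [ 2  1  1 -2  1  1]
  Θ: [-1 -1  0  1  0  0]
  T: [ 1  0  1 -1  1  1]
Echelon form has 2 nonzero rows (pivots: X1,X2)
Π count = n − r = 6 − 2 = 4

4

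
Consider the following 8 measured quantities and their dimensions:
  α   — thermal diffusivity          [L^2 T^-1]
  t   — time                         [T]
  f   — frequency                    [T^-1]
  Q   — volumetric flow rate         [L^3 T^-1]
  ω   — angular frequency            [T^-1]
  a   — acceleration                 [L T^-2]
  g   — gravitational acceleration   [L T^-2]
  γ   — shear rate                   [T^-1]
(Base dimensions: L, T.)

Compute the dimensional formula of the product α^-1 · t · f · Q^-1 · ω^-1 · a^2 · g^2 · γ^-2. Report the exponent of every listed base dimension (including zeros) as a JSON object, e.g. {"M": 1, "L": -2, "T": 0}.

Write exponents as rows L,T / cols α,t,f,Q,ω,a,g,γ:
  L: [ 2  0  0  3  0  1  1  0]
  T: [-1  1 -1 -1 -1 -2 -2 -1]
  [L]: (-1)·2+(1)·0+(1)·0+(-1)·3+(-1)·0+(2)·1+(2)·1+(-2)·0 = -1
  [T]: (-1)·-1+(1)·1+(1)·-1+(-1)·-1+(-1)·-1+(2)·-2+(2)·-2+(-2)·-1 = -3
⇒ L^-1 T^-3

{"L": -1, "T": -3}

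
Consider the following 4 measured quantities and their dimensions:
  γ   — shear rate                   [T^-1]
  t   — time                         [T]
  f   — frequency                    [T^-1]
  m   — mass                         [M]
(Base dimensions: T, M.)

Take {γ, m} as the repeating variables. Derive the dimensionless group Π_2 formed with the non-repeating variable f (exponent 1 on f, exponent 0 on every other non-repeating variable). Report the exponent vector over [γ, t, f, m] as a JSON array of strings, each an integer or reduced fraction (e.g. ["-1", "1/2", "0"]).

["-1", "0", "1", "0"]

Exponent matrix [T,M] × [γ,t,f,m]:
  T: [-1  1 -1  0]
  M: [ 0  0  0  1]
RREF → pivots at {γ,m} ⇒ r = 2
Repeat: γ,m; free: t,f
RREF:
  r0: [   1   -1    1    0]
  r1: [   0    0    0    1]
Fix exponent of f at 1, t at 0; solve each RREF row for its pivot's exponent:
  r0: exp(γ) + (1)·1 = 0 ⇒ exp(γ) = -1
  r1: exp(m) + (0)·1 = 0 ⇒ exp(m) = 0
Π_2 = γ^-1 · f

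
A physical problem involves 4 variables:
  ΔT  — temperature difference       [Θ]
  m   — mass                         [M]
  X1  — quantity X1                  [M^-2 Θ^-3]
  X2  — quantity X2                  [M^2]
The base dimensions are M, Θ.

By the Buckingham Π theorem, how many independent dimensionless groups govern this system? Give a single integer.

2

Write exponents as rows M,Θ / cols ΔT,m,X1,X2:
  M: [ 0  1 -2  2]
  Θ: [ 1  0 -3  0]
Row reduction gives pivot columns ΔT,m; rank = 2
n=4, r=2 ⇒ 2 dimensionless groups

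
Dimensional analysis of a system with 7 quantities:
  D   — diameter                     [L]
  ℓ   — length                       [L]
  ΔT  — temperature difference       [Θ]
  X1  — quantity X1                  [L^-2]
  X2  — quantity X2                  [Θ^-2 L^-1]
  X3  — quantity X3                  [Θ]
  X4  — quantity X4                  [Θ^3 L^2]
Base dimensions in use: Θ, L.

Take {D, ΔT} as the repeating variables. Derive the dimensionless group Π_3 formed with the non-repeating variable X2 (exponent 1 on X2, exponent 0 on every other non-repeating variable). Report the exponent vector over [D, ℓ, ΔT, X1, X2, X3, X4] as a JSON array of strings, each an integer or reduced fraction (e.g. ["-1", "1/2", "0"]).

["1", "0", "2", "0", "1", "0", "0"]

Write exponents as rows Θ,L / cols D,ℓ,ΔT,X1,X2,X3,X4:
  Θ: [ 0  0  1  0 -2  1  3]
  L: [ 1  1  0 -2 -1  0  2]
Row reduction gives pivot columns D,ΔT; rank = 2
Repeat: D,ΔT; free: ℓ,X1,X2,X3,X4
RREF:
  r0: [   1    1    0   -2   -1    0    2]
  r1: [   0    0    1    0   -2    1    3]
Fix exponent of X2 at 1, ℓ at 0, X1 at 0, X3 at 0, X4 at 0; solve each RREF row for its pivot's exponent:
  r0: exp(D) + (-1)·1 = 0 ⇒ exp(D) = 1
  r1: exp(ΔT) + (-2)·1 = 0 ⇒ exp(ΔT) = 2
Π_3 = D · ΔT^2 · X2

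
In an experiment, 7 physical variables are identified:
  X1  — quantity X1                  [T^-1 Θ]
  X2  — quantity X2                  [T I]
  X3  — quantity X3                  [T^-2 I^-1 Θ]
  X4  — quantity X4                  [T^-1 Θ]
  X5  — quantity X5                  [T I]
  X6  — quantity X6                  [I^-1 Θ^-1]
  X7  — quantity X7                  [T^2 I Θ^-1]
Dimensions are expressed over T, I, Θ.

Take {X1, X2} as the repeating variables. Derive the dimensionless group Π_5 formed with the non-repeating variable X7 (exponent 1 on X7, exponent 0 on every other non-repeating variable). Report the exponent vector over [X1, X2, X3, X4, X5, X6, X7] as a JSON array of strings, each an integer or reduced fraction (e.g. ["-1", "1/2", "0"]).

Dimensional matrix (T×I×Θ by X1×X2×X3×X4×X5×X6×X7):
  T: [-1  1 -2 -1  1  0  2]
  I: [ 0  1 -1  0  1 -1  1]
  Θ: [ 1  0  1  1  0 -1 -1]
RREF → pivots at {X1,X2} ⇒ r = 2
Repeat: X1,X2; free: X3,X4,X5,X6,X7
RREF:
  r0: [   1    0    1    1    0   -1   -1]
  r1: [   0    1   -1    0    1   -1    1]
  r2: [   0    0    0    0    0    0    0]
Fix exponent of X7 at 1, X3 at 0, X4 at 0, X5 at 0, X6 at 0; solve each RREF row for its pivot's exponent:
  r0: exp(X1) + (-1)·1 = 0 ⇒ exp(X1) = 1
  r1: exp(X2) + (1)·1 = 0 ⇒ exp(X2) = -1
Π_5 = X1 · X2^-1 · X7

["1", "-1", "0", "0", "0", "0", "1"]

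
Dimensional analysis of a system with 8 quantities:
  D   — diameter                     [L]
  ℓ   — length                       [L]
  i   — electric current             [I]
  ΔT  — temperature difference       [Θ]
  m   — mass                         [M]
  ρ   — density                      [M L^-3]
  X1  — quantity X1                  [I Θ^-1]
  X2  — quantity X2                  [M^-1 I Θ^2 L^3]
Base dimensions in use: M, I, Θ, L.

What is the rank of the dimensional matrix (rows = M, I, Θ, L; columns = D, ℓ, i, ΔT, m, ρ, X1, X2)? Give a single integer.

Write exponents as rows M,I,Θ,L / cols D,ℓ,i,ΔT,m,ρ,X1,X2:
  M: [ 0  0  0  0  1  1  0 -1]
  I: [ 0  0  1  0  0  0  1  1]
  Θ: [ 0  0  0  1  0  0 -1  2]
  L: [ 1  1  0  0  0 -3  0  3]
Row reduction gives pivot columns D,i,ΔT,m; rank = 4

4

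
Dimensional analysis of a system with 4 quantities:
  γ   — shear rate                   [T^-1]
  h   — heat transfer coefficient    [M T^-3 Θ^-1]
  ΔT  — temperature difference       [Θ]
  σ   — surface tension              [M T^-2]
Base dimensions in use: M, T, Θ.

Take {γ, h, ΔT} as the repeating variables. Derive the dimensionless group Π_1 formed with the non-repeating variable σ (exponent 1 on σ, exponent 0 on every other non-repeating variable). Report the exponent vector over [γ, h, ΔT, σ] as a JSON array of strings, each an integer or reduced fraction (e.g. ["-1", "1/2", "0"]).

["1", "-1", "-1", "1"]

Dimensional matrix (M×T×Θ by γ×h×ΔT×σ):
  M: [ 0  1  0  1]
  T: [-1 -3  0 -2]
  Θ: [ 0 -1  1  0]
RREF → pivots at {γ,h,ΔT} ⇒ r = 3
Pivot set = {γ,h,ΔT}, free = {σ}
RREF:
  r0: [   1    0    0   -1]
  r1: [   0    1    0    1]
  r2: [   0    0    1    1]
Fix exponent of σ at 1; solve each RREF row for its pivot's exponent:
  r0: exp(γ) + (-1)·1 = 0 ⇒ exp(γ) = 1
  r1: exp(h) + (1)·1 = 0 ⇒ exp(h) = -1
  r2: exp(ΔT) + (1)·1 = 0 ⇒ exp(ΔT) = -1
Π_1 = γ · h^-1 · ΔT^-1 · σ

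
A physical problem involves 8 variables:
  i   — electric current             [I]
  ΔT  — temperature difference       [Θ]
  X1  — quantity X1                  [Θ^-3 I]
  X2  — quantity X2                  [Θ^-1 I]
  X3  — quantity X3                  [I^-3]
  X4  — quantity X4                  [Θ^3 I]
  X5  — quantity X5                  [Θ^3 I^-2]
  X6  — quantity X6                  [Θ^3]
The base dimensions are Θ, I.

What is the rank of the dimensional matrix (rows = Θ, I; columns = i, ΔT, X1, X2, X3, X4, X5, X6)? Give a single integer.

Exponent matrix [Θ,I] × [i,ΔT,X1,X2,X3,X4,X5,X6]:
  Θ: [ 0  1 -3 -1  0  3  3  3]
  I: [ 1  0  1  1 -3  1 -2  0]
Row reduction gives pivot columns i,ΔT; rank = 2

2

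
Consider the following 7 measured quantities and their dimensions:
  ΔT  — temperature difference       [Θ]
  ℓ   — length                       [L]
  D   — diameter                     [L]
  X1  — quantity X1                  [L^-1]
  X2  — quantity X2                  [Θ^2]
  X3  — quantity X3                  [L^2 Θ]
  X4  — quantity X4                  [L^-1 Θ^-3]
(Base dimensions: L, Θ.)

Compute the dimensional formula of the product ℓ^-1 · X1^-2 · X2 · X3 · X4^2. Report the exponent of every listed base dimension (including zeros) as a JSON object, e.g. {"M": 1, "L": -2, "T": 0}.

Write exponents as rows L,Θ / cols ΔT,ℓ,D,X1,X2,X3,X4:
  L: [ 0  1  1 -1  0  2 -1]
  Θ: [ 1  0  0  0  2  1 -3]
  [L]: (-1)·1+(-2)·-1+(1)·0+(1)·2+(2)·-1 = 1
  [Θ]: (-1)·0+(-2)·0+(1)·2+(1)·1+(2)·-3 = -3
⇒ L Θ^-3

{"L": 1, "Θ": -3}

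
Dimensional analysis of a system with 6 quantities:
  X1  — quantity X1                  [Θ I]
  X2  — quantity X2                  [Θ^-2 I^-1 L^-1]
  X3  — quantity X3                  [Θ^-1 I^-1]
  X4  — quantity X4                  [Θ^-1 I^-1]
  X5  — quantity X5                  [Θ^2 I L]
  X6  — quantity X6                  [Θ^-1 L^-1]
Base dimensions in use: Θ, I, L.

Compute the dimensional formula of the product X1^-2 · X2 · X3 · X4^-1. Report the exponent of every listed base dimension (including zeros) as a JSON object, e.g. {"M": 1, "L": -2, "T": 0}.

{"Θ": -4, "I": -3, "L": -1}

Write exponents as rows Θ,I,L / cols X1,X2,X3,X4,X5,X6:
  Θ: [ 1 -2 -1 -1  2 -1]
  I: [ 1 -1 -1 -1  1  0]
  L: [ 0 -1  0  0  1 -1]
  [Θ]: (-2)·1+(1)·-2+(1)·-1+(-1)·-1 = -4
  [I]: (-2)·1+(1)·-1+(1)·-1+(-1)·-1 = -3
  [L]: (-2)·0+(1)·-1+(1)·0+(-1)·0 = -1
⇒ Θ^-4 I^-3 L^-1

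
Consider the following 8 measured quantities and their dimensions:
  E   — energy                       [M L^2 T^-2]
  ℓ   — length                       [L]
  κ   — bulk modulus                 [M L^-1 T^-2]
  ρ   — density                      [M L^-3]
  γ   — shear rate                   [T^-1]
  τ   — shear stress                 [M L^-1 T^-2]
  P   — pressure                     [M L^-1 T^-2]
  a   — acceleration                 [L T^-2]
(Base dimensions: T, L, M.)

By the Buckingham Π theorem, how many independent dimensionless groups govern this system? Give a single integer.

Write exponents as rows T,L,M / cols E,ℓ,κ,ρ,γ,τ,P,a:
  T: [-2  0 -2  0 -1 -2 -2 -2]
  L: [ 2  1 -1 -3  0 -1 -1  1]
  M: [ 1  0  1  1  0  1  1  0]
Row reduction gives pivot columns E,ℓ,ρ; rank = 3
n=8, r=3 ⇒ 5 dimensionless groups

5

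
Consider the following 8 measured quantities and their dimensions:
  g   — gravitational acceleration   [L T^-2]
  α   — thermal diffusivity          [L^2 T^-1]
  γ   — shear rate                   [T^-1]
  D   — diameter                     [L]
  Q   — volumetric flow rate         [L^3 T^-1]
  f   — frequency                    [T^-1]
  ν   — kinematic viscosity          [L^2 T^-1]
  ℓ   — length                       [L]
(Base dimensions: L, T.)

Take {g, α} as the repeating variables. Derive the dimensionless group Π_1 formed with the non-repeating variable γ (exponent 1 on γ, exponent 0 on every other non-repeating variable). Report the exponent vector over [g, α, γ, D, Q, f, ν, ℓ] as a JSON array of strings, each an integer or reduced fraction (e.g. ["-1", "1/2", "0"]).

["-2/3", "1/3", "1", "0", "0", "0", "0", "0"]

Dimensional matrix (L×T by g×α×γ×D×Q×f×ν×ℓ):
  L: [ 1  2  0  1  3  0  2  1]
  T: [-2 -1 -1  0 -1 -1 -1  0]
Echelon form has 2 nonzero rows (pivots: g,α)
Repeat: g,α; free: γ,D,Q,f,ν,ℓ
RREF:
  r0: [   1    0  2/3 -1/3 -1/3  2/3    0 -1/3]
  r1: [   0    1 -1/3  2/3  5/3 -1/3    1  2/3]
Fix exponent of γ at 1, D at 0, Q at 0, f at 0, ν at 0, ℓ at 0; solve each RREF row for its pivot's exponent:
  r0: exp(g) + (2/3)·1 = 0 ⇒ exp(g) = -2/3
  r1: exp(α) + (-1/3)·1 = 0 ⇒ exp(α) = 1/3
Π_1 = g^(-2/3) · α^(1/3) · γ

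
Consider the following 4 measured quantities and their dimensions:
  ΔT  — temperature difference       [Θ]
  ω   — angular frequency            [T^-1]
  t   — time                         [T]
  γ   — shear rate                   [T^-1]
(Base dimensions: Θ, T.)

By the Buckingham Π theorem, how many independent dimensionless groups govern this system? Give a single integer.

Write exponents as rows Θ,T / cols ΔT,ω,t,γ:
  Θ: [ 1  0  0  0]
  T: [ 0 -1  1 -1]
RREF → pivots at {ΔT,ω} ⇒ r = 2
Π count = n − r = 4 − 2 = 2

2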